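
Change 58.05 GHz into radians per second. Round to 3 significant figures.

3.65 × 10^11 rad/s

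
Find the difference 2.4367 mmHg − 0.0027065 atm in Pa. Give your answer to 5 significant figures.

50.631 Pa

2.4367 mmHg = 324.867 Pa and 0.0027065 atm = 274.236 Pa.
324.867 − 274.236 ≈ 50.631 Pa.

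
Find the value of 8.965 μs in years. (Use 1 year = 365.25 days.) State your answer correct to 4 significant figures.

1 μs = 3.16881 × 10^-14 yr.
Thus 8.965 × 3.16881 × 10^-14 ≈ 2.841 × 10^-13 yr.

2.841 × 10^-13 yr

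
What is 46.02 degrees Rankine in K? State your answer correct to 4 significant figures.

°R = K × 9/5.
Applying the formula gives 25.57 K.

25.57 kelvins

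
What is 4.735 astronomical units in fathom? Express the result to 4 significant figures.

1 au = 8.18011e+10 fathom.
4.735 × 8.18011e+10 ≈ 3.873e+11 fathom.

3.873e+11 fathom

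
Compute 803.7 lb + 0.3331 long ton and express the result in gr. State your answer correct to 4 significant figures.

803.7 lb = 5.62590 × 10^6 gr and 0.3331 long ton = 5.22301 × 10^6 gr.
5.62590 × 10^6 + 5.22301 × 10^6 ≈ 1.085 × 10^7 gr.

1.085 × 10^7 grains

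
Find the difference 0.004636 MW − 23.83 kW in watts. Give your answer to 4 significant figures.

-19190 W

0.004636 MW = 4636.00 W and 23.83 kW = 23830.0 W.
4636.00 − 23830.0 ≈ -19190 W.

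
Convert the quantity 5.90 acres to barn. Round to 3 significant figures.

2.39e+32 barn

1 acre = 4.04686e+31 barns.
5.90 × 4.04686e+31 ≈ 2.39e+32 barn.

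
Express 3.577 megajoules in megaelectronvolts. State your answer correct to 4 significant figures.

2.233 × 10^19 megaelectronvolts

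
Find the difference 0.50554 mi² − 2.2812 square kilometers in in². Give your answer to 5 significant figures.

0.50554 mi² = 2.02949 × 10^9 in² and 2.2812 km² = 3.53587 × 10^9 in².
2.02949 × 10^9 − 3.53587 × 10^9 ≈ -1.5064 × 10^9 in².

-1.5064 × 10^9 in²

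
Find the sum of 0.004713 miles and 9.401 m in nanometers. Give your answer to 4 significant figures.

1.699 × 10^10 nm

0.004713 mi = 7.58484 × 10^9 nm and 9.401 m = 9.40100 × 10^9 nm.
7.58484 × 10^9 + 9.40100 × 10^9 ≈ 1.699 × 10^10 nm.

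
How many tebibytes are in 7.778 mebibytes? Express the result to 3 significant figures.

1 MiB = 9.53674e-7 TiB.
Thus 7.778 × 9.53674e-7 ≈ 7.42e-6 TiB.

7.42e-6 TiB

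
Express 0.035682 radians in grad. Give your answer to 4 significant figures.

2.272 gradians

1 rad = 63.6620 grad.
Thus 0.035682 × 63.6620 ≈ 2.272 grad.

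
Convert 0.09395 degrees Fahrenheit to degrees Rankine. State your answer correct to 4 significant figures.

459.8 °R

°R = °F + 459.67.
Applying the formula gives 459.8 °R.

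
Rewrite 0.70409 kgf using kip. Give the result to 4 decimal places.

0.0016 kip

1 kilogram-force = 0.00220462 kip.
Then 0.70409 × 0.00220462 ≈ 0.0016 kip.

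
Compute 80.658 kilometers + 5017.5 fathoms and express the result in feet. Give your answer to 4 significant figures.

294700 ft

80.658 km = 264626 ft and 5017.5 fathom = 30105.0 ft.
264626 + 30105.0 ≈ 294700 ft.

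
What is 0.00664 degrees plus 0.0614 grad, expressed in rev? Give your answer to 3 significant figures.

0.00664 ° = 1.84444 × 10^-5 rev and 0.0614 grad = 0.000153500 rev.
1.84444 × 10^-5 + 0.000153500 ≈ 0.000172 rev.

0.000172 rev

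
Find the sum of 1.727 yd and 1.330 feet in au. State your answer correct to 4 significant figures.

1.727 yd = 1.05561e-11 au and 1.330 ft = 2.70982e-12 au.
1.05561e-11 + 2.70982e-12 ≈ 1.327e-11 au.

1.327e-11 au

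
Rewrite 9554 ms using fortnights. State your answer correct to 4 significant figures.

7.898 × 10^-6 fortnights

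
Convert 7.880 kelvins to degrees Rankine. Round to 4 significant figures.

14.18 degrees Rankine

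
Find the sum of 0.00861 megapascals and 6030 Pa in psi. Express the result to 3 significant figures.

0.00861 MPa = 1.24877 psi and 6030 Pa = 0.874578 psi.
1.24877 + 0.874578 ≈ 2.12 psi.

2.12 psi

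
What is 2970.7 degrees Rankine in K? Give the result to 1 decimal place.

1650.4 K

°R = K × 9/5.
Applying the formula gives 1650.4 K.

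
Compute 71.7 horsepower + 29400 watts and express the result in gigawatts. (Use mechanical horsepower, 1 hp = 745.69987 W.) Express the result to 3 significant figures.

8.29 × 10^-5 GW

71.7 hp = 5.34667 × 10^-5 GW and 29400 W = 2.94000 × 10^-5 GW.
5.34667 × 10^-5 + 2.94000 × 10^-5 ≈ 8.29 × 10^-5 GW.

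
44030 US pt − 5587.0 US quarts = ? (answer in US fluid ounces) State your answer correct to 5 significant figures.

525700 US fl oz

44030 US pt = 704480 US fl oz and 5587.0 US qt = 178784 US fl oz.
704480 − 178784 ≈ 525700 US fl oz.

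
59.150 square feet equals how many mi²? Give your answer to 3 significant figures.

1 square foot = 3.58701e-8 square miles.
Thus 59.150 × 3.58701e-8 ≈ 2.12e-6 mi².

2.12e-6 square miles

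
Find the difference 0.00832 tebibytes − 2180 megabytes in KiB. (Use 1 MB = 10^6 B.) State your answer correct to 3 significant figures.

0.00832 TiB = 8.93353e+6 KiB and 2180 MB = 2.12891e+6 KiB.
8.93353e+6 − 2.12891e+6 ≈ 6.80e+6 KiB.

6.80e+6 KiB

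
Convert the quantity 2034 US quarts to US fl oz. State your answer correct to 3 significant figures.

65100 US fl oz

1 US quart = 32.0000 US fluid ounces.
So 2034 × 32.0000 ≈ 65100 US fl oz.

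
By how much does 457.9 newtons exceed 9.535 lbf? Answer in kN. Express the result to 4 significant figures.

0.4155 kN

457.9 N = 0.457900 kN and 9.535 lbf = 0.0424138 kN.
0.457900 − 0.0424138 ≈ 0.4155 kN.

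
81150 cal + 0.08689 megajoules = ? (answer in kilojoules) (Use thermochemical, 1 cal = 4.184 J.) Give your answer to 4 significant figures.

426.4 kilojoules

81150 cal = 339.532 kJ and 0.08689 MJ = 86.8900 kJ.
339.532 + 86.8900 ≈ 426.4 kJ.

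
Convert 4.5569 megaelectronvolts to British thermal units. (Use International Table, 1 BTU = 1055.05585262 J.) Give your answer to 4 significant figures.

6.920 × 10^-16 BTU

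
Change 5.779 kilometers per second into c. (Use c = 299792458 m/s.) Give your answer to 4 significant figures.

1 km/s = 3.33564e-6 c.
Then 5.779 × 3.33564e-6 ≈ 1.928e-5 c.

1.928e-5 times the speed of light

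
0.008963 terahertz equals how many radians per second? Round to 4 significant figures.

5.632 × 10^10 rad/s

1 terahertz = 6.28319 × 10^12 rad/s.
0.008963 × 6.28319 × 10^12 ≈ 5.632 × 10^10 rad/s.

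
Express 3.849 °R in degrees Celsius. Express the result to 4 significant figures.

°R = (°C + 273.15) × 9/5.
Applying the formula gives -271.0 °C.

-271.0 °C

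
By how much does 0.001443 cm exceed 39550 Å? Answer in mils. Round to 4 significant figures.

0.4124 mil

0.001443 cm = 0.568110 mil and 39550 Å = 0.155709 mil.
0.568110 − 0.155709 ≈ 0.4124 mil.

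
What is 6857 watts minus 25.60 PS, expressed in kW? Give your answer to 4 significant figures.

6857 W = 6.85700 kW and 25.60 PS = 18.8288 kW.
6.85700 − 18.8288 ≈ -11.97 kW.

-11.97 kW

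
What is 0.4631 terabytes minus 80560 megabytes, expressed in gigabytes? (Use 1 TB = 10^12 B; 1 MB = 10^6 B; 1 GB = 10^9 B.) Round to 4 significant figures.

0.4631 TB = 463.100 GB and 80560 MB = 80.5600 GB.
463.100 − 80.5600 ≈ 382.5 GB.

382.5 GB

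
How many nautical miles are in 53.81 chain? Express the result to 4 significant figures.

0.5845 nmi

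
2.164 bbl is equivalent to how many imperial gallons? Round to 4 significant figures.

75.68 imp gal

1 oil barrel = 34.9723 imp gal.
Thus 2.164 × 34.9723 ≈ 75.68 imp gal.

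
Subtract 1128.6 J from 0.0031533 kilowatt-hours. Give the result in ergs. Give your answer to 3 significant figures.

0.0031533 kWh = 1.13519e+11 erg and 1128.6 J = 1.12860e+10 erg.
1.13519e+11 − 1.12860e+10 ≈ 1.02e+11 erg.

1.02e+11 erg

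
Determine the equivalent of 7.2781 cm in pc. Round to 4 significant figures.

2.359e-18 parsecs

1 centimeter = 3.24078e-19 pc.
7.2781 × 3.24078e-19 ≈ 2.359e-18 pc.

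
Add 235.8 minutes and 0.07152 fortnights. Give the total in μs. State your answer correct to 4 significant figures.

1.007 × 10^11 microseconds

235.8 min = 1.41480 × 10^10 μs and 0.07152 fortnight = 8.65106 × 10^10 μs.
1.41480 × 10^10 + 8.65106 × 10^10 ≈ 1.007 × 10^11 μs.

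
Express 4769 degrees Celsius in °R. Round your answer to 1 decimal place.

°R = (°C + 273.15) × 9/5.
Applying the formula gives 9075.9 °R.

9075.9 °R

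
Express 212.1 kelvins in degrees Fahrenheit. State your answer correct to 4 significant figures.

K = (°F + 459.67) × 5/9.
Applying the formula gives -77.89 °F.

-77.89 °F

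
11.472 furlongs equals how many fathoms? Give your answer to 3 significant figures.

1 furlong = 110.000 fathom.
Then 11.472 × 110.000 ≈ 1260 fathom.

1260 fathoms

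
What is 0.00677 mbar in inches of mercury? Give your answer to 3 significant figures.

1 millibar = 0.0295300 inches of mercury.
Thus 0.00677 × 0.0295300 ≈ 0.000200 inHg.

0.000200 inHg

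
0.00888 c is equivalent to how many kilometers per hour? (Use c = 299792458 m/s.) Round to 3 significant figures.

1 c = 1.07925e+9 km/h.
Thus 0.00888 × 1.07925e+9 ≈ 9.58e+6 km/h.

9.58e+6 km/h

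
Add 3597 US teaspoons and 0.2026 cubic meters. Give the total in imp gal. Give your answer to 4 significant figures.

3597 US tsp = 3.89991 imp gal and 0.2026 m³ = 44.5658 imp gal.
3.89991 + 44.5658 ≈ 48.47 imp gal.

48.47 imp gal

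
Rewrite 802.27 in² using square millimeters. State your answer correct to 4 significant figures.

517600 mm²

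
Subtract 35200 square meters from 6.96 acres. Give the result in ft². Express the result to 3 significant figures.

-75700 ft²

6.96 acre = 303178 ft² and 35200 m² = 378890 ft².
303178 − 378890 ≈ -75700 ft².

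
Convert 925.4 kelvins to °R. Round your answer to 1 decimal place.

1665.7 °R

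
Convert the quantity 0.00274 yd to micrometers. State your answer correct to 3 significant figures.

1 yard = 914400 μm.
0.00274 × 914400 ≈ 2510 μm.

2510 micrometers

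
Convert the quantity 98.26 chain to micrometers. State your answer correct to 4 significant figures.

1 chain = 2.01168 × 10^7 micrometers.
So 98.26 × 2.01168 × 10^7 ≈ 1.977 × 10^9 μm.

1.977 × 10^9 μm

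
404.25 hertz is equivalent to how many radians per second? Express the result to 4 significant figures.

2540 radians per second

1 hertz = 6.28319 radians per second.
So 404.25 × 6.28319 ≈ 2540 rad/s.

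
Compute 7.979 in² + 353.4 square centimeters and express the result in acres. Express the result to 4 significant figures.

1.000e-5 acre

7.979 in² = 1.27203e-6 acre and 353.4 cm² = 8.73270e-6 acre.
1.27203e-6 + 8.73270e-6 ≈ 1.000e-5 acre.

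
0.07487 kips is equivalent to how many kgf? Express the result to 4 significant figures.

33.96 kilograms-force

1 kip = 453.592 kgf.
Thus 0.07487 × 453.592 ≈ 33.96 kgf.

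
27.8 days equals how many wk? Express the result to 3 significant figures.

3.97 wk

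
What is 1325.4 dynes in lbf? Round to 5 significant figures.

0.0029796 lbf

1 dyn = 2.24809e-6 lbf.
1325.4 × 2.24809e-6 ≈ 0.0029796 lbf.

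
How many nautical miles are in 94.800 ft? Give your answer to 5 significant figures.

0.015602 nmi

1 foot = 0.000164579 nmi.
So 94.800 × 0.000164579 ≈ 0.015602 nmi.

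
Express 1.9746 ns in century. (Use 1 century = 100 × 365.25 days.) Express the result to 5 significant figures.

6.2571 × 10^-19 century

1 nanosecond = 3.16881 × 10^-19 century.
1.9746 × 3.16881 × 10^-19 ≈ 6.2571 × 10^-19 century.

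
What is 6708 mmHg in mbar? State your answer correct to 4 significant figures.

1 mmHg = 1.33322 millibar.
6708 × 1.33322 ≈ 8943 mbar.

8943 millibar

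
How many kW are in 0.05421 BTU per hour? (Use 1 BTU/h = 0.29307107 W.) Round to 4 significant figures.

1.589e-5 kW

1 BTU/h = 0.000293071 kilowatts.
So 0.05421 × 0.000293071 ≈ 1.589e-5 kW.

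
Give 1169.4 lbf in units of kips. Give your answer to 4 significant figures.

1 lbf = 0.00100000 kip.
1169.4 × 0.00100000 ≈ 1.169 kip.

1.169 kips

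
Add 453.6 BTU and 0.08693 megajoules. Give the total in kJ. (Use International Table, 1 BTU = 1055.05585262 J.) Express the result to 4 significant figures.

565.5 kJ

453.6 BTU = 478.573 kJ and 0.08693 MJ = 86.9300 kJ.
478.573 + 86.9300 ≈ 565.5 kJ.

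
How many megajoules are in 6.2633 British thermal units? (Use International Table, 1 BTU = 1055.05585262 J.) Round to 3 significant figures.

0.00661 megajoules

1 BTU = 0.00105506 MJ.
So 6.2633 × 0.00105506 ≈ 0.00661 MJ.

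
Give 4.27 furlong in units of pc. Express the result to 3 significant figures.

2.78e-14 pc

1 furlong = 6.51941e-15 parsecs.
So 4.27 × 6.51941e-15 ≈ 2.78e-14 pc.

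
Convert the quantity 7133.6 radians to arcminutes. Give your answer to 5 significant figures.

1 rad = 3437.75 arcmin.
Then 7133.6 × 3437.75 ≈ 2.4524 × 10^7 arcmin.

2.4524 × 10^7 arcminutes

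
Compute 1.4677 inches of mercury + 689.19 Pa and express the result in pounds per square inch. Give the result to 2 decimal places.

0.82 psi

1.4677 inHg = 0.720867 psi and 689.19 Pa = 0.0999586 psi.
0.720867 + 0.0999586 ≈ 0.82 psi.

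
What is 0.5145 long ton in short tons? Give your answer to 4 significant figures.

1 long ton = 1.12000 short ton.
Then 0.5145 × 1.12000 ≈ 0.5762 short ton.

0.5762 short tons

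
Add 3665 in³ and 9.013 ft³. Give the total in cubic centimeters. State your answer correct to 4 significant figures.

3665 in³ = 60058.6 cm³ and 9.013 ft³ = 255220 cm³.
60058.6 + 255220 ≈ 315300 cm³.

315300 cm³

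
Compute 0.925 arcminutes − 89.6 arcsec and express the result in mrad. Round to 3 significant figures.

-0.165 milliradians

0.925 arcmin = 0.269072 mrad and 89.6 arcsec = 0.434393 mrad.
0.269072 − 0.434393 ≈ -0.165 mrad.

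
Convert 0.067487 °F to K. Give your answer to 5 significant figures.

K = (°F + 459.67) × 5/9.
Applying the formula gives 255.41 K.

255.41 K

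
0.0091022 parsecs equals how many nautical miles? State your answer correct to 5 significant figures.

1 pc = 1.66613e+13 nautical miles.
0.0091022 × 1.66613e+13 ≈ 1.5165e+11 nmi.

1.5165e+11 nautical miles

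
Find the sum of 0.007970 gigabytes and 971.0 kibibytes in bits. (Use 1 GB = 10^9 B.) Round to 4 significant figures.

0.007970 GB = 6.37600 × 10^7 bit and 971.0 KiB = 7.95443 × 10^6 bit.
6.37600 × 10^7 + 7.95443 × 10^6 ≈ 7.171 × 10^7 bit.

7.171 × 10^7 bit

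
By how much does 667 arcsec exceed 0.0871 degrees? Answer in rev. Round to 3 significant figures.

667 arcsec = 0.000514660 rev and 0.0871 ° = 0.000241944 rev.
0.000514660 − 0.000241944 ≈ 0.000273 rev.

0.000273 revolutions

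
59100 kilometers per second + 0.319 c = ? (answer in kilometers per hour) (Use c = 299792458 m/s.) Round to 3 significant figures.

59100 km/s = 2.12760 × 10^8 km/h and 0.319 c = 3.44282 × 10^8 km/h.
2.12760 × 10^8 + 3.44282 × 10^8 ≈ 5.57 × 10^8 km/h.

5.57 × 10^8 km/h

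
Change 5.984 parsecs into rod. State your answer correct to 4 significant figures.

1 pc = 6.13552 × 10^15 rods.
Thus 5.984 × 6.13552 × 10^15 ≈ 3.671 × 10^16 rod.

3.671 × 10^16 rods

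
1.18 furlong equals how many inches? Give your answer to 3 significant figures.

1 furlong = 7920.00 inches.
1.18 × 7920.00 ≈ 9350 in.

9350 in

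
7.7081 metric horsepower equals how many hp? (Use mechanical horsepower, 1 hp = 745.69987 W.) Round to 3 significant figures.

1 metric horsepower = 0.986320 hp.
So 7.7081 × 0.986320 ≈ 7.60 hp.

7.60 hp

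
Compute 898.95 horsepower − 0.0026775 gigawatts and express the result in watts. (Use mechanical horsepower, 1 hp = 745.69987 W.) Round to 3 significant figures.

-2.01e+6 watts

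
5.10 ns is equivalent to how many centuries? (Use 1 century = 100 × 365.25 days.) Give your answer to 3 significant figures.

1.62 × 10^-18 century

1 ns = 3.16881 × 10^-19 centuries.
Then 5.10 × 3.16881 × 10^-19 ≈ 1.62 × 10^-18 century.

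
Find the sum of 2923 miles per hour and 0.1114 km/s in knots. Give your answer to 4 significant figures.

2757 kn

2923 mph = 2540.02 kn and 0.1114 km/s = 216.544 kn.
2540.02 + 216.544 ≈ 2757 kn.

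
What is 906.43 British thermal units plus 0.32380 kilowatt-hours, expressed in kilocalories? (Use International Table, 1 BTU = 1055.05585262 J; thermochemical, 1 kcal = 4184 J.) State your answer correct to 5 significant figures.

507.17 kcal

906.43 BTU = 228.569 kcal and 0.32380 kWh = 278.604 kcal.
228.569 + 278.604 ≈ 507.17 kcal.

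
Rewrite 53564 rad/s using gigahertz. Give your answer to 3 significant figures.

8.52 × 10^-6 GHz

1 rad/s = 1.59155 × 10^-10 GHz.
Then 53564 × 1.59155 × 10^-10 ≈ 8.52 × 10^-6 GHz.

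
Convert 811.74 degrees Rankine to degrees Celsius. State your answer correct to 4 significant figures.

177.8 °C

°R = (°C + 273.15) × 9/5.
Applying the formula gives 177.8 °C.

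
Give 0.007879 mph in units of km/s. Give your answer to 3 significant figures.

1 mile per hour = 0.000447040 km/s.
Then 0.007879 × 0.000447040 ≈ 3.52e-6 km/s.

3.52e-6 km/s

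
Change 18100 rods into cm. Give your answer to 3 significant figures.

9.10 × 10^6 cm

1 rod = 502.920 cm.
Then 18100 × 502.920 ≈ 9.10 × 10^6 cm.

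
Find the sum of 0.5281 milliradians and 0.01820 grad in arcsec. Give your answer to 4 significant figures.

0.5281 mrad = 108.928 arcsec and 0.01820 grad = 58.9680 arcsec.
108.928 + 58.9680 ≈ 167.9 arcsec.

167.9 arcseconds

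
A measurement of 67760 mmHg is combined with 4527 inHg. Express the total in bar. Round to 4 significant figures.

243.6 bar

67760 mmHg = 90.3392 bar and 4527 inHg = 153.302 bar.
90.3392 + 153.302 ≈ 243.6 bar.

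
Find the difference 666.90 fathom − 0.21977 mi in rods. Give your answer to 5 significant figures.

172.18 rods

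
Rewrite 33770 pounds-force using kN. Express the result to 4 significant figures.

150.2 kN

1 lbf = 0.00444822 kilonewtons.
Thus 33770 × 0.00444822 ≈ 150.2 kN.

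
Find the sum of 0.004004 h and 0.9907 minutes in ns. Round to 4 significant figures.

7.386 × 10^10 ns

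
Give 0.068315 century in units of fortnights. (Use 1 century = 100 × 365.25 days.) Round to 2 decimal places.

178.23 fortnight

1 century = 2608.93 fortnight.
0.068315 × 2608.93 ≈ 178.23 fortnight.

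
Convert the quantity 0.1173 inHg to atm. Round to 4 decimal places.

1 inch of mercury = 0.0334211 atmospheres.
Thus 0.1173 × 0.0334211 ≈ 0.0039 atm.

0.0039 atmospheres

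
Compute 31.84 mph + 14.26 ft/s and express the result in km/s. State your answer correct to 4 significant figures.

31.84 mph = 0.0142338 km/s and 14.26 ft/s = 0.00434645 km/s.
0.0142338 + 0.00434645 ≈ 0.01858 km/s.

0.01858 km/s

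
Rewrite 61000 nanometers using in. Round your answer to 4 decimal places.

0.0024 inches

1 nm = 3.93701e-8 inches.
Thus 61000 × 3.93701e-8 ≈ 0.0024 in.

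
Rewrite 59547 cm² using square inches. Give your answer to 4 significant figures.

9230 in²

1 cm² = 0.155000 square inches.
Then 59547 × 0.155000 ≈ 9230 in².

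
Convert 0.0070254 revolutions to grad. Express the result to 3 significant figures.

2.81 grad

1 revolution = 400.000 grad.
So 0.0070254 × 400.000 ≈ 2.81 grad.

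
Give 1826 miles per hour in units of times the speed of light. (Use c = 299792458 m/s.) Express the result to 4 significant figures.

1 mph = 1.49116 × 10^-9 c.
So 1826 × 1.49116 × 10^-9 ≈ 2.723 × 10^-6 c.

2.723 × 10^-6 c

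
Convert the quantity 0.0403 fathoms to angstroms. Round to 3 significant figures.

1 fathom = 1.82880 × 10^10 Å.
Thus 0.0403 × 1.82880 × 10^10 ≈ 7.37 × 10^8 Å.

7.37 × 10^8 Å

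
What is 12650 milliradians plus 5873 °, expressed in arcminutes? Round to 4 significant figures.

395900 arcmin

12650 mrad = 43487.5 arcmin and 5873 ° = 352380 arcmin.
43487.5 + 352380 ≈ 395900 arcmin.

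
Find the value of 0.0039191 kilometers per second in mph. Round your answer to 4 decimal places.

8.7668 miles per hour

1 km/s = 2236.94 mph.
0.0039191 × 2236.94 ≈ 8.7668 mph.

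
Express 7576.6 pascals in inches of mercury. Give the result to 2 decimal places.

2.24 inches of mercury

1 pascal = 0.000295300 inches of mercury.
So 7576.6 × 0.000295300 ≈ 2.24 inHg.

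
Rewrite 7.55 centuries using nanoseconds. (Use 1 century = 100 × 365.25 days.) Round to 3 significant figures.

1 century = 3.15576 × 10^18 nanoseconds.
Then 7.55 × 3.15576 × 10^18 ≈ 2.38 × 10^19 ns.

2.38 × 10^19 ns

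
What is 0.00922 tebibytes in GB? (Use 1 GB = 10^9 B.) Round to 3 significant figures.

10.1 GB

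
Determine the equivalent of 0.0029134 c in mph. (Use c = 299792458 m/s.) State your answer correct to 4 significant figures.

1.954 × 10^6 miles per hour

1 speed of light = 6.70617 × 10^8 mph.
So 0.0029134 × 6.70617 × 10^8 ≈ 1.954 × 10^6 mph.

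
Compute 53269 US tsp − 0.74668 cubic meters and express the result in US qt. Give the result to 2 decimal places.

-511.57 US quarts

53269 US tsp = 277.4427 US qt and 0.74668 m³ = 789.0080 US qt.
277.4427 − 789.0080 ≈ -511.57 US qt.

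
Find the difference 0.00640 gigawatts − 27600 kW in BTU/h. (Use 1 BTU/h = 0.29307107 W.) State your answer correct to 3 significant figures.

-7.23 × 10^7 BTU per hour

0.00640 GW = 2.18377 × 10^7 BTU/h and 27600 kW = 9.41751 × 10^7 BTU/h.
2.18377 × 10^7 − 9.41751 × 10^7 ≈ -7.23 × 10^7 BTU/h.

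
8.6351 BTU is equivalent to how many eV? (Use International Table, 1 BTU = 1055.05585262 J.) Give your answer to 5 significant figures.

1 BTU = 6.58514e+21 eV.
So 8.6351 × 6.58514e+21 ≈ 5.6863e+22 eV.

5.6863e+22 eV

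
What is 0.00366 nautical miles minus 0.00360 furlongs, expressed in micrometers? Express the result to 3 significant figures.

0.00366 nmi = 6.77832e+6 μm and 0.00360 furlong = 724205 μm.
6.77832e+6 − 724205 ≈ 6.05e+6 μm.

6.05e+6 μm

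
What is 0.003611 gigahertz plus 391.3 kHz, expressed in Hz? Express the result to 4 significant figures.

4.002 × 10^6 hertz

0.003611 GHz = 3.61100 × 10^6 Hz and 391.3 kHz = 391300 Hz.
3.61100 × 10^6 + 391300 ≈ 4.002 × 10^6 Hz.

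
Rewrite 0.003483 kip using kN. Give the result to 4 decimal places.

0.0155 kilonewtons

1 kip = 4.44822 kilonewtons.
Then 0.003483 × 4.44822 ≈ 0.0155 kN.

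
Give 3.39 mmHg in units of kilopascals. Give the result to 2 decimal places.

0.45 kPa

1 millimeter of mercury = 0.133322 kilopascals.
So 3.39 × 0.133322 ≈ 0.45 kPa.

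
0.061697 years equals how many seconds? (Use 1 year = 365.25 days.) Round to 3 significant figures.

1.95e+6 s

1 year = 3.15576e+7 s.
Thus 0.061697 × 3.15576e+7 ≈ 1.95e+6 s.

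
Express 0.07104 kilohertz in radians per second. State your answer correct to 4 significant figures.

1 kHz = 6283.19 rad/s.
Then 0.07104 × 6283.19 ≈ 446.4 rad/s.

446.4 radians per second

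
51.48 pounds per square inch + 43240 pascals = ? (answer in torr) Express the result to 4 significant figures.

51.48 psi = 2662.28 torr and 43240 Pa = 324.327 torr.
2662.28 + 324.327 ≈ 2987 torr.

2987 torr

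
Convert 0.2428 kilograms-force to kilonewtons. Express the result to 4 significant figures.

1 kilogram-force = 0.00980665 kilonewtons.
So 0.2428 × 0.00980665 ≈ 0.002381 kN.

0.002381 kN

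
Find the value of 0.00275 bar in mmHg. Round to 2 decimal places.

2.06 millimeters of mercury

1 bar = 750.062 millimeters of mercury.
So 0.00275 × 750.062 ≈ 2.06 mmHg.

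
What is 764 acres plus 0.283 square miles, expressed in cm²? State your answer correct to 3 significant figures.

764 acre = 3.09180e+10 cm² and 0.283 mi² = 7.32967e+9 cm².
3.09180e+10 + 7.32967e+9 ≈ 3.82e+10 cm².

3.82e+10 cm²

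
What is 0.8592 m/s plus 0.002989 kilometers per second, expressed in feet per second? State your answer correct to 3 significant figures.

12.6 feet per second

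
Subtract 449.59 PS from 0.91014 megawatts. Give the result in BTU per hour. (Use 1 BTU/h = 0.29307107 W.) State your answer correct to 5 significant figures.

1.9772 × 10^6 BTU/h

0.91014 MW = 3.10553 × 10^6 BTU/h and 449.59 PS = 1.12830 × 10^6 BTU/h.
3.10553 × 10^6 − 1.12830 × 10^6 ≈ 1.9772 × 10^6 BTU/h.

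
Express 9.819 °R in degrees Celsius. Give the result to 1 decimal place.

°R = (°C + 273.15) × 9/5.
Applying the formula gives -267.7 °C.

-267.7 °C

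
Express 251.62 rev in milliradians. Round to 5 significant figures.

1 rev = 6283.19 mrad.
251.62 × 6283.19 ≈ 1.5810 × 10^6 mrad.

1.5810 × 10^6 mrad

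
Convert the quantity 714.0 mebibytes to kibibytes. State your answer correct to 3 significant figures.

731000 KiB

1 MiB = 1024.00 kibibytes.
So 714.0 × 1024.00 ≈ 731000 KiB.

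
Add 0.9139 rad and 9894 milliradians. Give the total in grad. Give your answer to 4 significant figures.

0.9139 rad = 58.1807 grad and 9894 mrad = 629.872 grad.
58.1807 + 629.872 ≈ 688.1 grad.

688.1 gradians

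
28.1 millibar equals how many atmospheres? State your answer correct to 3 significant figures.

0.0277 atm

1 millibar = 0.000986923 atm.
So 28.1 × 0.000986923 ≈ 0.0277 atm.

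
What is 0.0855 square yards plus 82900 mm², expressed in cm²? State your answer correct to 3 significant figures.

0.0855 yd² = 714.889 cm² and 82900 mm² = 829.000 cm².
714.889 + 829.000 ≈ 1540 cm².

1540 square centimeters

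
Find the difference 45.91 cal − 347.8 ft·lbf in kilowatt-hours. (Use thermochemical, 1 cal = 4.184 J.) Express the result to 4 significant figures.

-7.763e-5 kilowatt-hours

45.91 cal = 5.33576e-5 kWh and 347.8 ft·lbf = 0.000130987 kWh.
5.33576e-5 − 0.000130987 ≈ -7.763e-5 kWh.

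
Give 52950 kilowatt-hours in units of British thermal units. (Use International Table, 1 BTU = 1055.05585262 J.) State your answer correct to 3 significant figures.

1 kilowatt-hour = 3412.14 BTU.
Thus 52950 × 3412.14 ≈ 1.81 × 10^8 BTU.

1.81 × 10^8 BTU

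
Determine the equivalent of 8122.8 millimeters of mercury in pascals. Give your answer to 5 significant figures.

1 millimeter of mercury = 133.3224 Pa.
Then 8122.8 × 133.3224 ≈ 1.0830e+6 Pa.

1.0830e+6 Pa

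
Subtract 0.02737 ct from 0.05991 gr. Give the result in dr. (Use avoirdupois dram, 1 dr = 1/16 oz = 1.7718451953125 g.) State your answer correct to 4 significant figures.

0.05991 gr = 0.00219099 dr and 0.02737 ct = 0.00308943 dr.
0.00219099 − 0.00308943 ≈ -0.0008984 dr.

-0.0008984 drams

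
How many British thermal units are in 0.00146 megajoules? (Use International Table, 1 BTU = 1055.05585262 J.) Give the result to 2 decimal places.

1 MJ = 947.817 BTU.
Thus 0.00146 × 947.817 ≈ 1.38 BTU.

1.38 BTU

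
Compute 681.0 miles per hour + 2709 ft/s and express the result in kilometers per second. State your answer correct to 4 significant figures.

1.130 km/s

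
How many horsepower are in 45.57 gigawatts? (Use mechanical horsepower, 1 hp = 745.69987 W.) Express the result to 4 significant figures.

1 gigawatt = 1.34102 × 10^6 horsepower.
So 45.57 × 1.34102 × 10^6 ≈ 6.111 × 10^7 hp.

6.111 × 10^7 horsepower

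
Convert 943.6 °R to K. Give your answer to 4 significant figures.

524.2 K

°R = K × 9/5.
Applying the formula gives 524.2 K.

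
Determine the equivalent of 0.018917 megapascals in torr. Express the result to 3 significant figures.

1 megapascal = 7500.62 torr.
Then 0.018917 × 7500.62 ≈ 142 torr.

142 torr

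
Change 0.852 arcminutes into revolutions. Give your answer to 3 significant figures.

3.94 × 10^-5 rev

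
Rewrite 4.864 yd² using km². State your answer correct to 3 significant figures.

4.07e-6 square kilometers

1 square yard = 8.36127e-7 square kilometers.
4.864 × 8.36127e-7 ≈ 4.07e-6 km².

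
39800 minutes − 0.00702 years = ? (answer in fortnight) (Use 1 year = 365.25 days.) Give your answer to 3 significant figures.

1.79 fortnight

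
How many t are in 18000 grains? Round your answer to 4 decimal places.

0.0012 metric tons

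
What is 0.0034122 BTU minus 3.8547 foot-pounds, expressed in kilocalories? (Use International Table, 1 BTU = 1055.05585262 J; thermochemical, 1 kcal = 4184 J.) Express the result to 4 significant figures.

0.0034122 BTU = 0.000860435 kcal and 3.8547 ft·lbf = 0.00124911 kcal.
0.000860435 − 0.00124911 ≈ -0.0003887 kcal.

-0.0003887 kcal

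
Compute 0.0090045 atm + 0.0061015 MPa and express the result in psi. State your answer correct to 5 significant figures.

1.0173 psi

0.0090045 atm = 0.132330 psi and 0.0061015 MPa = 0.884948 psi.
0.132330 + 0.884948 ≈ 1.0173 psi.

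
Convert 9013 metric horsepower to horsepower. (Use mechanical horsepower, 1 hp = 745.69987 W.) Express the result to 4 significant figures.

1 PS = 0.986320 hp.
9013 × 0.986320 ≈ 8890 hp.

8890 hp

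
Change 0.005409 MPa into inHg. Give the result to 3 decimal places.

1.597 inHg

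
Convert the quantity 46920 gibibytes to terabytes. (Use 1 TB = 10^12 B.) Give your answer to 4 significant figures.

50.38 TB

1 gibibyte = 0.00107374 terabytes.
So 46920 × 0.00107374 ≈ 50.38 TB.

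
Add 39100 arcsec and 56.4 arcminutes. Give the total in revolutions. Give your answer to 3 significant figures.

0.0328 revolutions

39100 arcsec = 0.0301698 rev and 56.4 arcmin = 0.00261111 rev.
0.0301698 + 0.00261111 ≈ 0.0328 rev.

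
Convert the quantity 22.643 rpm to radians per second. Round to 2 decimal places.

2.37 radians per second

1 revolution per minute = 0.104720 radians per second.
So 22.643 × 0.104720 ≈ 2.37 rad/s.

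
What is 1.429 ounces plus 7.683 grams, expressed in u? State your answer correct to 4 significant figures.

2.902e+25 u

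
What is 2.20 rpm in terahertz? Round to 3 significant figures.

3.67e-14 terahertz

1 rpm = 1.66667e-14 terahertz.
Then 2.20 × 1.66667e-14 ≈ 3.67e-14 THz.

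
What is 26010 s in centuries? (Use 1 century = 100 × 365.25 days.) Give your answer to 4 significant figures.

8.242e-6 century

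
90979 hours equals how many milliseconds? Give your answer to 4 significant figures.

3.275e+11 ms

1 h = 3.60000e+6 ms.
Thus 90979 × 3.60000e+6 ≈ 3.275e+11 ms.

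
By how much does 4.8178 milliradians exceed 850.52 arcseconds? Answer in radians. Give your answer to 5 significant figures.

4.8178 mrad = 0.00481780 rad and 850.52 arcsec = 0.00412344 rad.
0.00481780 − 0.00412344 ≈ 0.00069436 rad.

0.00069436 radians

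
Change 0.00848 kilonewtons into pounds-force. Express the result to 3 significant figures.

1.91 lbf

1 kilonewton = 224.809 lbf.
Then 0.00848 × 224.809 ≈ 1.91 lbf.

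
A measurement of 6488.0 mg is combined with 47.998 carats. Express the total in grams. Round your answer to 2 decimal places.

16.09 g

6488.0 mg = 6.48800 g and 47.998 ct = 9.59960 g.
6.48800 + 9.59960 ≈ 16.09 g.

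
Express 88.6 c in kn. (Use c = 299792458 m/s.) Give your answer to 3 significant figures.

5.16e+10 kn

1 speed of light = 5.82750e+8 knots.
So 88.6 × 5.82750e+8 ≈ 5.16e+10 kn.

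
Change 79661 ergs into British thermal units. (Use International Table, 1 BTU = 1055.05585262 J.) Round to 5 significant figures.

1 erg = 9.47817 × 10^-11 British thermal units.
79661 × 9.47817 × 10^-11 ≈ 7.5504 × 10^-6 BTU.

7.5504 × 10^-6 BTU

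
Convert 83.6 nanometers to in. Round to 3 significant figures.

3.29e-6 in

1 nm = 3.93701e-8 in.
83.6 × 3.93701e-8 ≈ 3.29e-6 in.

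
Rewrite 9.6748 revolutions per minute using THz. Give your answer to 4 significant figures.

1.612 × 10^-13 THz

1 revolution per minute = 1.66667 × 10^-14 THz.
9.6748 × 1.66667 × 10^-14 ≈ 1.612 × 10^-13 THz.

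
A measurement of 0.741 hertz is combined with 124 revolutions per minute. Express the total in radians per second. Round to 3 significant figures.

0.741 Hz = 4.65584 rad/s and 124 rpm = 12.9852 rad/s.
4.65584 + 12.9852 ≈ 17.6 rad/s.

17.6 rad/s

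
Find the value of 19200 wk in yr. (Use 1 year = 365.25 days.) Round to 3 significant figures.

1 week = 0.0191650 years.
Then 19200 × 0.0191650 ≈ 368 yr.

368 years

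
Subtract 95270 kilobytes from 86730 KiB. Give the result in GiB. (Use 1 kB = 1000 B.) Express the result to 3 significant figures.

-0.00601 gibibytes

86730 KiB = 0.0827122 GiB and 95270 kB = 0.0887271 GiB.
0.0827122 − 0.0887271 ≈ -0.00601 GiB.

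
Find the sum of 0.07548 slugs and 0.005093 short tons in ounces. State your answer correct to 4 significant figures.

201.8 ounces

0.07548 slug = 38.8560 oz and 0.005093 short ton = 162.976 oz.
38.8560 + 162.976 ≈ 201.8 oz.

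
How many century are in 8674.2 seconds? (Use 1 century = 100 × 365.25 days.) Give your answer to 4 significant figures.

1 s = 3.16881e-10 centuries.
Then 8674.2 × 3.16881e-10 ≈ 2.749e-6 century.

2.749e-6 century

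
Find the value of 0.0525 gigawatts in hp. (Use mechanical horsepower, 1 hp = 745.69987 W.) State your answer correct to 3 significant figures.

1 gigawatt = 1.34102e+6 hp.
Then 0.0525 × 1.34102e+6 ≈ 70400 hp.

70400 hp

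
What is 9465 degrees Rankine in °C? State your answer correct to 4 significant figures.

°R = (°C + 273.15) × 9/5.
Applying the formula gives 4985 °C.

4985 degrees Celsius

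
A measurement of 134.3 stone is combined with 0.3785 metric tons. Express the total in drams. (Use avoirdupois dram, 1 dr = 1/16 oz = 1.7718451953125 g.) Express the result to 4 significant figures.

134.3 st = 481331.2 dr and 0.3785 t = 213619.1 dr.
481331.2 + 213619.1 ≈ 695000 dr.

695000 drams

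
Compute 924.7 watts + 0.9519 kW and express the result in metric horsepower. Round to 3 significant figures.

2.55 PS

924.7 W = 1.25724 PS and 0.9519 kW = 1.29422 PS.
1.25724 + 1.29422 ≈ 2.55 PS.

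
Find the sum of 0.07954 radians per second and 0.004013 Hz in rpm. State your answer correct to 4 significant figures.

1.000 rpm

0.07954 rad/s = 0.759551 rpm and 0.004013 Hz = 0.240780 rpm.
0.759551 + 0.240780 ≈ 1.000 rpm.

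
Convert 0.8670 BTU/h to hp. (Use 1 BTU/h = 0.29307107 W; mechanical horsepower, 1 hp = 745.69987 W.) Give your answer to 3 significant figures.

0.000341 hp

1 BTU/h = 0.000393015 horsepower.
Then 0.8670 × 0.000393015 ≈ 0.000341 hp.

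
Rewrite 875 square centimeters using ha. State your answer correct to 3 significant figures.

1 cm² = 1.00000 × 10^-8 hectares.
Thus 875 × 1.00000 × 10^-8 ≈ 8.75 × 10^-6 ha.

8.75 × 10^-6 hectares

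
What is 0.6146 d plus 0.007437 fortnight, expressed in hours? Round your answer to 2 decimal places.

0.6146 d = 14.7504 h and 0.007437 fortnight = 2.49883 h.
14.7504 + 2.49883 ≈ 17.25 h.

17.25 hours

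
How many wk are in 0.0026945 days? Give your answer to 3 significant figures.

0.000385 wk

1 day = 0.142857 weeks.
0.0026945 × 0.142857 ≈ 0.000385 wk.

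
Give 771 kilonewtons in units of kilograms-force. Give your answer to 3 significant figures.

78600 kgf

1 kilonewton = 101.972 kgf.
Then 771 × 101.972 ≈ 78600 kgf.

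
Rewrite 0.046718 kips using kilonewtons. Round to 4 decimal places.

1 kip = 4.44822 kilonewtons.
Then 0.046718 × 4.44822 ≈ 0.2078 kN.

0.2078 kN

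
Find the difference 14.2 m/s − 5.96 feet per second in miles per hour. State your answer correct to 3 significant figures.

14.2 m/s = 31.7645 mph and 5.96 ft/s = 4.06364 mph.
31.7645 − 4.06364 ≈ 27.7 mph.

27.7 miles per hour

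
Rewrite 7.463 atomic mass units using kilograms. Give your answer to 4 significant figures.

1 u = 1.66054 × 10^-27 kg.
7.463 × 1.66054 × 10^-27 ≈ 1.239 × 10^-26 kg.

1.239 × 10^-26 kilograms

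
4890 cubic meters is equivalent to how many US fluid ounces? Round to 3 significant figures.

1 cubic meter = 33814.0 US fl oz.
So 4890 × 33814.0 ≈ 1.65e+8 US fl oz.

1.65e+8 US fl oz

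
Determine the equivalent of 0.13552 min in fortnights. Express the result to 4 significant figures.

1 minute = 4.96032e-5 fortnight.
So 0.13552 × 4.96032e-5 ≈ 6.722e-6 fortnight.

6.722e-6 fortnights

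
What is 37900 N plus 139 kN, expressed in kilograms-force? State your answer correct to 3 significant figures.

37900 N = 3864.72 kgf and 139 kN = 14174.1 kgf.
3864.72 + 14174.1 ≈ 18000 kgf.

18000 kgf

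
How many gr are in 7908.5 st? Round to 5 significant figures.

7.7503e+8 gr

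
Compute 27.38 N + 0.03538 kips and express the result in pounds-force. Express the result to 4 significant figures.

41.54 lbf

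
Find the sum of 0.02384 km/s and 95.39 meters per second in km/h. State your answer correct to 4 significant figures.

429.2 km/h

0.02384 km/s = 85.8240 km/h and 95.39 m/s = 343.404 km/h.
85.8240 + 343.404 ≈ 429.2 km/h.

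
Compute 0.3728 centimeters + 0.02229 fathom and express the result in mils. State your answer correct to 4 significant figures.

0.3728 cm = 146.772 mil and 0.02229 fathom = 1604.88 mil.
146.772 + 1604.88 ≈ 1752 mil.

1752 mils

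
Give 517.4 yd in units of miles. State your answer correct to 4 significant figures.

0.2940 miles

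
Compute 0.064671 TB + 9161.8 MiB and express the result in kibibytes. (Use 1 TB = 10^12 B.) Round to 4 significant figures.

7.254e+7 KiB

0.064671 TB = 6.31553e+7 KiB and 9161.8 MiB = 9.38168e+6 KiB.
6.31553e+7 + 9.38168e+6 ≈ 7.254e+7 KiB.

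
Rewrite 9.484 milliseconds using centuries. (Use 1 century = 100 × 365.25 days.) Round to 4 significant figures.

3.005 × 10^-12 century

1 millisecond = 3.16881 × 10^-13 century.
So 9.484 × 3.16881 × 10^-13 ≈ 3.005 × 10^-12 century.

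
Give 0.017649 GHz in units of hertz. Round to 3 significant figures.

1 GHz = 1.00000 × 10^9 Hz.
So 0.017649 × 1.00000 × 10^9 ≈ 1.76 × 10^7 Hz.

1.76 × 10^7 hertz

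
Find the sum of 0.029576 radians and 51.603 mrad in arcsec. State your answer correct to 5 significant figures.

16744 arcseconds

0.029576 rad = 6100.49 arcsec and 51.603 mrad = 10643.9 arcsec.
6100.49 + 10643.9 ≈ 16744 arcsec.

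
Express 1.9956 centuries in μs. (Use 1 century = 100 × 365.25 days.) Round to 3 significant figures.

6.30e+15 μs

1 century = 3.15576e+15 μs.
Then 1.9956 × 3.15576e+15 ≈ 6.30e+15 μs.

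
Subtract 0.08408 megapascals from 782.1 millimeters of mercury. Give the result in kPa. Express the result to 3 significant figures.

20.2 kPa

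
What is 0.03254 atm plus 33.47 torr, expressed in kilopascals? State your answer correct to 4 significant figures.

7.759 kilopascals

0.03254 atm = 3.29712 kPa and 33.47 torr = 4.46230 kPa.
3.29712 + 4.46230 ≈ 7.759 kPa.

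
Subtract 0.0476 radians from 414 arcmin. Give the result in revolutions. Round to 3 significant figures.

414 arcmin = 0.0191667 rev and 0.0476 rad = 0.00757578 rev.
0.0191667 − 0.00757578 ≈ 0.0116 rev.

0.0116 rev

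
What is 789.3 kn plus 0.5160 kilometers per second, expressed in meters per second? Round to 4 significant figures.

789.3 kn = 406.051 m/s and 0.5160 km/s = 516.000 m/s.
406.051 + 516.000 ≈ 922.1 m/s.

922.1 meters per second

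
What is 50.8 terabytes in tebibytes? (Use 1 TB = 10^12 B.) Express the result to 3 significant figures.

1 terabyte = 0.909495 TiB.
50.8 × 0.909495 ≈ 46.2 TiB.

46.2 TiB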